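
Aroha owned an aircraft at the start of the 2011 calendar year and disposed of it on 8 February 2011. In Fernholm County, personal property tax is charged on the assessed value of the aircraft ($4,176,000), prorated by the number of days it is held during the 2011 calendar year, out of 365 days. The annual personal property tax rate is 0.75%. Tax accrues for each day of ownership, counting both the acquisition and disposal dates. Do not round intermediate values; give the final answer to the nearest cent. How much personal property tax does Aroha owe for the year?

$3,346.52

Days held (1 January – 8 February 2011): 39 out of 365
Tax = $4,176,000 × 0.75% × 39/365 = $3,346.5205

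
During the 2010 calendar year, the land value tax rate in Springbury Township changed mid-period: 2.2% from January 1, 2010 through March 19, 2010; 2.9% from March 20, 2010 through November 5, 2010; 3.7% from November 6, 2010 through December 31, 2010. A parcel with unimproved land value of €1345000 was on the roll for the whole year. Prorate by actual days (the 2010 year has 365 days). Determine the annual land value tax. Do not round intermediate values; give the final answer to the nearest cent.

€38643.88

January 1 – March 19, 2010: 78 days at 2.2% → €1345000 × 2.2% × 78/365 = €6323.3425
March 20 – November 5, 2010: 231 days at 2.9% → €1345000 × 2.9% × 231/365 = €24685.3562
November 6 – December 31, 2010: 56 days at 3.7% → €1345000 × 3.7% × 56/365 = €7635.1781
Total = €38643.8767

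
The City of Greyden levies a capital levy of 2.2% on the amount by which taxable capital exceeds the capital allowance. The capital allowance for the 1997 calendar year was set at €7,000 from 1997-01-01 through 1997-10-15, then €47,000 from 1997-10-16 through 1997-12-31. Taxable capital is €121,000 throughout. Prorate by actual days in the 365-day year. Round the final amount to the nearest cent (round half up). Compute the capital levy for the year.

1997-01-01 to 1997-10-15: 288 days, exemption €7,000 → (€121,000 − €7,000) × 2.2% × 288/365 = €1,978.9151
1997-10-16 to 1997-12-31: 77 days, exemption €47,000 → (€121,000 − €47,000) × 2.2% × 77/365 = €343.4411
Total = €2,322.3562

€2,322.36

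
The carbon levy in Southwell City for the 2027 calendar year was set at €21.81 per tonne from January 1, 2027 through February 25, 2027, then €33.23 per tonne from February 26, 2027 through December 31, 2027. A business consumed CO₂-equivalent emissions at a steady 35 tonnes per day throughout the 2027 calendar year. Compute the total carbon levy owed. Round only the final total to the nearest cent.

January 1 – February 25, 2027: 56 days × 35 tonnes/day = 1,960 tonnes at €21.81/tonne → €42,747.60
February 26 – December 31, 2027: 309 days × 35 tonnes/day = 10,815 tonnes at €33.23/tonne → €359,382.45

€402,130.05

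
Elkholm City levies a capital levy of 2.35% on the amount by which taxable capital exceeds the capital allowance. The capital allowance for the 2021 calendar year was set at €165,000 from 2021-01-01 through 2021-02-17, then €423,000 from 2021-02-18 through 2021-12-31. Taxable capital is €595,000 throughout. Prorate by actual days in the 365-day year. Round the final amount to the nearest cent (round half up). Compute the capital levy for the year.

2021-01-01 to 2021-02-17: 48 days, exemption €165,000 → (€595,000 − €165,000) × 2.35% × 48/365 = €1,328.8767
2021-02-18 to 2021-12-31: 317 days, exemption €423,000 → (€595,000 − €423,000) × 2.35% × 317/365 = €3,510.4493
Total = €4,839.3260

€4,839.33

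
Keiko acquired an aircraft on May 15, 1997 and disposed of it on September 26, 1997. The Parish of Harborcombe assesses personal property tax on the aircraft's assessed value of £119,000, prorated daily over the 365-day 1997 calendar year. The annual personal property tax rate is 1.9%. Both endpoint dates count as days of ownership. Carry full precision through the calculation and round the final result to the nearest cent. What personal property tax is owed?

Days held (May 15 – September 26, 1997): 135 out of 365
Tax = £119,000 × 1.9% × 135/365 = £836.2603

£836.26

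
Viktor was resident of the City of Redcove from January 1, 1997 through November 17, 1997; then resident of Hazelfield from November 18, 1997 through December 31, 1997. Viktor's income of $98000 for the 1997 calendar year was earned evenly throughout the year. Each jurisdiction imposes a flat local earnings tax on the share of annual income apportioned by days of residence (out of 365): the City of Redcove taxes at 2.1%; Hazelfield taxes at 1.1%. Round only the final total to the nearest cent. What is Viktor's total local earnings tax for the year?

The City of Redcove, January 1 – November 17, 1997: 321 days → $98000 × 2.1% × 321/365 = $1809.9123
Hazelfield, November 18 – December 31, 1997: 44 days → $98000 × 1.1% × 44/365 = $129.9507
Total = $1939.8630

$1939.86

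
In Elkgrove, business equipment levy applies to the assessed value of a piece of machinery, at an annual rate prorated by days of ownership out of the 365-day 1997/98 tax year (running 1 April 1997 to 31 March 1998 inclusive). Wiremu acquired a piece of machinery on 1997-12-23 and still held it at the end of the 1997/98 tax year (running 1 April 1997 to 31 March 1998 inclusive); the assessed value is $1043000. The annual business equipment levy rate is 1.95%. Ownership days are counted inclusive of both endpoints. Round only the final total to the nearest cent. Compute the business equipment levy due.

$5516.47

Days held (1997-12-23 to 1998-03-31): 99 out of 365
Tax = $1043000 × 1.95% × 99/365 = $5516.4699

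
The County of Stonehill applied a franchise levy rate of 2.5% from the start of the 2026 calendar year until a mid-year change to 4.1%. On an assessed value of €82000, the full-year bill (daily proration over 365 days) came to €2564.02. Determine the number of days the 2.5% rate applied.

Let d = days at the first rate; then 365 − d days at the second rate.
€82000 × [2.5%·d + 4.1%·(365−d)] / 365 = €2564.02
Solving gives d = 222, so the new rate took effect on 11 Aug 2026.

222 days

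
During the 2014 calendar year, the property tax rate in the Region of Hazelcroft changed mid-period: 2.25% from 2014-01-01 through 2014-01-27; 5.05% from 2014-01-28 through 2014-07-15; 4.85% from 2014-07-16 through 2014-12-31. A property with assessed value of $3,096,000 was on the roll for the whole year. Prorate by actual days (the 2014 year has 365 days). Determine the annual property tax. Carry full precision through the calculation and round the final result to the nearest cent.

2014-01-01 to 2014-01-27: 27 days at 2.25% → $3,096,000 × 2.25% × 27/365 = $5,152.9315
2014-01-28 to 2014-07-15: 169 days at 5.05% → $3,096,000 × 5.05% × 169/365 = $72,391.2658
2014-07-16 to 2014-12-31: 169 days at 4.85% → $3,096,000 × 4.85% × 169/365 = $69,524.2849
Total = $147,068.4822

$147,068.48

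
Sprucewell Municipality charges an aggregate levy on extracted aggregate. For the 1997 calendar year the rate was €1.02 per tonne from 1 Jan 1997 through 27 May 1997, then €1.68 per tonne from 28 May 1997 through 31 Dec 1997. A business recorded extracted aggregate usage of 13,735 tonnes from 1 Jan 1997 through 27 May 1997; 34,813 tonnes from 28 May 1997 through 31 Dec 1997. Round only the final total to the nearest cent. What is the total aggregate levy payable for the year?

1 Jan – 27 May 1997: 13,735 tonnes at €1.02/tonne → €14009.70
28 May – 31 Dec 1997: 34,813 tonnes at €1.68/tonne → €58485.84

€72495.54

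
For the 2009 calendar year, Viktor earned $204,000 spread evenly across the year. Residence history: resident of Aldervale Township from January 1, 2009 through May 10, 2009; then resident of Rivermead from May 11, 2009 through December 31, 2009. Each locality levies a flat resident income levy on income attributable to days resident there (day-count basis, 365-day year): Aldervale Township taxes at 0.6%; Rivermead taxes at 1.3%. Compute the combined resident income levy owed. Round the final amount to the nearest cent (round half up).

Aldervale Township, January 1 – May 10, 2009: 130 days → $204,000 × 0.6% × 130/365 = $435.9452
Rivermead, May 11 – December 31, 2009: 235 days → $204,000 × 1.3% × 235/365 = $1,707.4521
Total = $2,143.3973

$2,143.40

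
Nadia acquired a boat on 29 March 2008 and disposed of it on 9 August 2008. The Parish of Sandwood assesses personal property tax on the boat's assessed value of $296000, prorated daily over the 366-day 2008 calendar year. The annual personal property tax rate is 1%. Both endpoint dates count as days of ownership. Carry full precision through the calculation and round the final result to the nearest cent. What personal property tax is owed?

$1083.72

Days held (29 March – 9 August 2008): 134 out of 366
Tax = $296000 × 1% × 134/366 = $1083.7158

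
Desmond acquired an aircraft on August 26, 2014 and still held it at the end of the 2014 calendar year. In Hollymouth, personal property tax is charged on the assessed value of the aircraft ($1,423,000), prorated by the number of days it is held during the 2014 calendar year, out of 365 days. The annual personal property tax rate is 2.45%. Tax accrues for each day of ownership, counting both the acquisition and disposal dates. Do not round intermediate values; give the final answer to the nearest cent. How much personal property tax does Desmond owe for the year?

Days held (August 26 – December 31, 2014): 128 out of 365
Tax = $1,423,000 × 2.45% × 128/365 = $12,226.1041

$12,226.10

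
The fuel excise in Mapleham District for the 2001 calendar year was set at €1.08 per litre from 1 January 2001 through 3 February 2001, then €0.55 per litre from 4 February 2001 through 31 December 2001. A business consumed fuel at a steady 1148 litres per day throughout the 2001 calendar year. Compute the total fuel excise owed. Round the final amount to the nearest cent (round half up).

€251,147.96

1 January – 3 February 2001: 34 days × 1148 litres/day = 39,032 litres at €1.08/litre → €42,154.56
4 February – 31 December 2001: 331 days × 1148 litres/day = 379,988 litres at €0.55/litre → €208,993.40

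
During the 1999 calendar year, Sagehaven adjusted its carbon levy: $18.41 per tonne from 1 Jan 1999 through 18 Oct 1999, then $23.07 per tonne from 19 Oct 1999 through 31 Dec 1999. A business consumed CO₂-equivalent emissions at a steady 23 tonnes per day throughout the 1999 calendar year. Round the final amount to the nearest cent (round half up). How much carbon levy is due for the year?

$162,483.27

1 Jan – 18 Oct 1999: 291 days × 23 tonnes/day = 6,693 tonnes at $18.41/tonne → $123,218.13
19 Oct – 31 Dec 1999: 74 days × 23 tonnes/day = 1,702 tonnes at $23.07/tonne → $39,265.14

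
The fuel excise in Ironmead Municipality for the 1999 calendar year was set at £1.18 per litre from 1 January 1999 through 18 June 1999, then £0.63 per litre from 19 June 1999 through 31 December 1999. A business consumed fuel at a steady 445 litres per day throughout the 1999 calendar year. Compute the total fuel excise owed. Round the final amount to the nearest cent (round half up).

1 January – 18 June 1999: 169 days × 445 litres/day = 75,205 litres at £1.18/litre → £88,741.90
19 June – 31 December 1999: 196 days × 445 litres/day = 87,220 litres at £0.63/litre → £54,948.60

£143,690.50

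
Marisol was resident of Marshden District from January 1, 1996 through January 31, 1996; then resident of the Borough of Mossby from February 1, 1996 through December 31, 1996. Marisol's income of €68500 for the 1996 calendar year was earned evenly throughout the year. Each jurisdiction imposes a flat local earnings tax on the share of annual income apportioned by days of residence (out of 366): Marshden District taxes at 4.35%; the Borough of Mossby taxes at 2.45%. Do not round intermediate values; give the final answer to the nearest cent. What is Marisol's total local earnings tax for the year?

€1788.49

Marshden District, January 1 – January 31, 1996: 31 days → €68500 × 4.35% × 31/366 = €252.3832
The Borough of Mossby, February 1 – December 31, 1996: 335 days → €68500 × 2.45% × 335/366 = €1536.1031
Total = €1788.4863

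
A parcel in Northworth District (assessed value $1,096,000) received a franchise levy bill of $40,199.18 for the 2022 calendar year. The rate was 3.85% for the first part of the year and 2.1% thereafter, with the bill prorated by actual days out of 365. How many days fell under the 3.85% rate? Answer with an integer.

327 days

Let d = days at the first rate; then 365 − d days at the second rate.
$1,096,000 × [3.85%·d + 2.1%·(365−d)] / 365 = $40,199.18
Solving gives d = 327, so the new rate took effect on November 24, 2022.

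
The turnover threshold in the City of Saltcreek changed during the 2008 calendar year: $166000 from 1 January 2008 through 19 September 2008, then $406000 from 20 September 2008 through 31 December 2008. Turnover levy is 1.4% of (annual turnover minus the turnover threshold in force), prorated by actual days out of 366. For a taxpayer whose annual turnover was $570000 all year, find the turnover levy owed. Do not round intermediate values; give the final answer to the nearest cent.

$4710.43

1 January – 19 September 2008: 263 days, exemption $166000 → ($570000 − $166000) × 1.4% × 263/366 = $4064.2842
20 September – 31 December 2008: 103 days, exemption $406000 → ($570000 − $406000) × 1.4% × 103/366 = $646.1421
Total = $4710.4262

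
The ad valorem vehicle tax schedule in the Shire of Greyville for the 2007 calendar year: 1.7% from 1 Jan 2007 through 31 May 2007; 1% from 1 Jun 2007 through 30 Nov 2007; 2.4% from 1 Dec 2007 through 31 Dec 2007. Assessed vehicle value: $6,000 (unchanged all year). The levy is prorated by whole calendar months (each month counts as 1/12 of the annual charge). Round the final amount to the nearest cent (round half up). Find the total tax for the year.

$84.50

1 Jan – 31 May 2007: 5 months at 1.7% → $6,000 × 1.7% × 5/12 = $42.5000
1 Jun – 30 Nov 2007: 6 months at 1% → $6,000 × 1% × 6/12 = $30.0000
1 Dec – 31 Dec 2007: 1 month at 2.4% → $6,000 × 2.4% × 1/12 = $12.0000
Total = $84.5000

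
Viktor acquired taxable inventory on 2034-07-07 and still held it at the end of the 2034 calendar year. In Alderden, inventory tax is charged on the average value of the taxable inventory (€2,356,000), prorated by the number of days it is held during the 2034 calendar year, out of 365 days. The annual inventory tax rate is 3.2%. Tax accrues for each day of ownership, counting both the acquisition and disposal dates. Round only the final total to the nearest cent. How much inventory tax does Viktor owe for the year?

€36,766.51

Days held (2034-07-07 to 2034-12-31): 178 out of 365
Tax = €2,356,000 × 3.2% × 178/365 = €36,766.5096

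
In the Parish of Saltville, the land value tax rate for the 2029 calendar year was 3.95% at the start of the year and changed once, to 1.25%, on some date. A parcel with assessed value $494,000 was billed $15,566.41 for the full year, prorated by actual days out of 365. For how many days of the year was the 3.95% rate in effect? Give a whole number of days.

257 days

Let d = days at the first rate; then 365 − d days at the second rate.
$494,000 × [3.95%·d + 1.25%·(365−d)] / 365 = $15,566.41
Solving gives d = 257, so the new rate took effect on September 15, 2029.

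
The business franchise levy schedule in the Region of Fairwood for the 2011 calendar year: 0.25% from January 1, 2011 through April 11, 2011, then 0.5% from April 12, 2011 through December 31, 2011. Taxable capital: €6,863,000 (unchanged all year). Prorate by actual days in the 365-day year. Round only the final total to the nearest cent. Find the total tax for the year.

€29,567.31

January 1 – April 11, 2011: 101 days at 0.25% → €6,863,000 × 0.25% × 101/365 = €4,747.6918
April 12 – December 31, 2011: 264 days at 0.5% → €6,863,000 × 0.5% × 264/365 = €24,819.6164
Total = €29,567.3082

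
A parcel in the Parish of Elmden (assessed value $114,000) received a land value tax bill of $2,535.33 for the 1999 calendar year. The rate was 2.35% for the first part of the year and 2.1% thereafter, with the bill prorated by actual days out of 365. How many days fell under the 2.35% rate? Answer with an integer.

Let d = days at the first rate; then 365 − d days at the second rate.
$114,000 × [2.35%·d + 2.1%·(365−d)] / 365 = $2,535.33
Solving gives d = 181, so the new rate took effect on 1 Jul 1999.

181 days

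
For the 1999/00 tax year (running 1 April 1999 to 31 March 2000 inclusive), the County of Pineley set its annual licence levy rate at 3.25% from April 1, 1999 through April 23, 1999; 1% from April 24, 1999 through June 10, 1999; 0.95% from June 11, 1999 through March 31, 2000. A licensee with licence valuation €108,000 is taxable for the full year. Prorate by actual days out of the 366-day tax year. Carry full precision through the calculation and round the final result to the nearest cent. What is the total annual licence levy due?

April 1 – April 23, 1999: 23 days at 3.25% → €108,000 × 3.25% × 23/366 = €220.5738
April 24 – June 10, 1999: 48 days at 1% → €108,000 × 1% × 48/366 = €141.6393
June 11, 1999 – March 31, 2000: 295 days at 0.95% → €108,000 × 0.95% × 295/366 = €826.9672
Total = €1,189.1803

€1,189.18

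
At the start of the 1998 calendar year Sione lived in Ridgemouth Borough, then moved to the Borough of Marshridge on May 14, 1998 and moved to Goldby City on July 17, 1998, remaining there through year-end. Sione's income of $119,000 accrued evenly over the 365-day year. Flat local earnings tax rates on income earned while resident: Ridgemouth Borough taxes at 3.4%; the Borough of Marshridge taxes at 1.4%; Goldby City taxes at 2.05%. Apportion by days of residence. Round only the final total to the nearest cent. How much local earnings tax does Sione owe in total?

Ridgemouth Borough, January 1 – May 13, 1998: 133 days → $119,000 × 3.4% × 133/365 = $1,474.2959
The Borough of Marshridge, May 14 – July 16, 1998: 64 days → $119,000 × 1.4% × 64/365 = $292.1205
Goldby City, July 17 – December 31, 1998: 168 days → $119,000 × 2.05% × 168/365 = $1,122.8384
Total = $2,889.2548

$2,889.25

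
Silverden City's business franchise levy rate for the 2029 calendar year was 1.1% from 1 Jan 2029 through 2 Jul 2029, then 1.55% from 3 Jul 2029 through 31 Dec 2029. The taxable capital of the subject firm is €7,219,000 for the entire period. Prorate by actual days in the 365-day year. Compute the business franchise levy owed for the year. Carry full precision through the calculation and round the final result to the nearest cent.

1 Jan – 2 Jul 2029: 183 days at 1.1% → €7,219,000 × 1.1% × 183/365 = €39,813.2795
3 Jul – 31 Dec 2029: 182 days at 1.55% → €7,219,000 × 1.55% × 182/365 = €55,793.9699
Total = €95,607.2493

€95,607.25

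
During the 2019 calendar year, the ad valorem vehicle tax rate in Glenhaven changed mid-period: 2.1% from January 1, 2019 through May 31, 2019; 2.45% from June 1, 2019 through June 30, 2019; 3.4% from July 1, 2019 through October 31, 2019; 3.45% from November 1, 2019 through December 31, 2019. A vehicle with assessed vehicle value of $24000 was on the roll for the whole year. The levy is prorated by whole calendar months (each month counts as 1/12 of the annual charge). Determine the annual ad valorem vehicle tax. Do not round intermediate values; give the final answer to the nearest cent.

January 1 – May 31, 2019: 5 months at 2.1% → $24000 × 2.1% × 5/12 = $210.0000
June 1 – June 30, 2019: 1 month at 2.45% → $24000 × 2.45% × 1/12 = $49.0000
July 1 – October 31, 2019: 4 months at 3.4% → $24000 × 3.4% × 4/12 = $272.0000
November 1 – December 31, 2019: 2 months at 3.45% → $24000 × 3.45% × 2/12 = $138.0000
Total = $669.0000

$669.00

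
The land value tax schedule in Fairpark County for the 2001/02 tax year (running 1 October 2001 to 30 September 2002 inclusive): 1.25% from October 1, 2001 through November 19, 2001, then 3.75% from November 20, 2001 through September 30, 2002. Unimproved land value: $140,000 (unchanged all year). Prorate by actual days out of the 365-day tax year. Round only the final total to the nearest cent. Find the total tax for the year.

October 1 – November 19, 2001: 50 days at 1.25% → $140,000 × 1.25% × 50/365 = $239.7260
November 20, 2001 – September 30, 2002: 315 days at 3.75% → $140,000 × 3.75% × 315/365 = $4,530.8219
Total = $4,770.5479

$4,770.55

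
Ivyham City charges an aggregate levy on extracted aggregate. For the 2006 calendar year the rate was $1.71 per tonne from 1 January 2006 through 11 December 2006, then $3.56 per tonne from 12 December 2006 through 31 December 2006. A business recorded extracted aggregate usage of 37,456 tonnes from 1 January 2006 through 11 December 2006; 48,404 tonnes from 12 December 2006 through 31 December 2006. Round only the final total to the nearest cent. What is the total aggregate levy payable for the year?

1 January – 11 December 2006: 37,456 tonnes at $1.71/tonne → $64,049.76
12 December – 31 December 2006: 48,404 tonnes at $3.56/tonne → $172,318.24

$236,368.00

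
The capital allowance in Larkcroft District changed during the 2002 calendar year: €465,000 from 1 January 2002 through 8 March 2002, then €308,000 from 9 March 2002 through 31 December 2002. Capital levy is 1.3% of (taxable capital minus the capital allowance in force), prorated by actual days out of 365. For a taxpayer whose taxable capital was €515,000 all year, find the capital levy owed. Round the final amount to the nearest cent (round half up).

€2,316.35

1 January – 8 March 2002: 67 days, exemption €465,000 → (€515,000 − €465,000) × 1.3% × 67/365 = €119.3151
9 March – 31 December 2002: 298 days, exemption €308,000 → (€515,000 − €308,000) × 1.3% × 298/365 = €2,197.0356
Total = €2,316.3507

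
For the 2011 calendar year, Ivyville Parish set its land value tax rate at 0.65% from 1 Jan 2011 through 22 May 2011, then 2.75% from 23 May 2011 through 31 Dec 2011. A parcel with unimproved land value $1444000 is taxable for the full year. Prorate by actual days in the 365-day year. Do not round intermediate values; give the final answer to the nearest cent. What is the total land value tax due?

1 Jan – 22 May 2011: 142 days at 0.65% → $1444000 × 0.65% × 142/365 = $3651.5397
23 May – 31 Dec 2011: 223 days at 2.75% → $1444000 × 2.75% × 223/365 = $24261.1781
Total = $27912.7178

$27912.72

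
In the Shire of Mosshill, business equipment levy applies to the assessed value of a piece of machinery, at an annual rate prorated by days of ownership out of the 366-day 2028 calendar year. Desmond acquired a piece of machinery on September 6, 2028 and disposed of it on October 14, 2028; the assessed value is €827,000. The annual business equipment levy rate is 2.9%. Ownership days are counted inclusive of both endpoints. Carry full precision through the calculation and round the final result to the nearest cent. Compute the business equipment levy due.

€2,555.57

Days held (September 6 – October 14, 2028): 39 out of 366
Tax = €827,000 × 2.9% × 39/366 = €2,555.5656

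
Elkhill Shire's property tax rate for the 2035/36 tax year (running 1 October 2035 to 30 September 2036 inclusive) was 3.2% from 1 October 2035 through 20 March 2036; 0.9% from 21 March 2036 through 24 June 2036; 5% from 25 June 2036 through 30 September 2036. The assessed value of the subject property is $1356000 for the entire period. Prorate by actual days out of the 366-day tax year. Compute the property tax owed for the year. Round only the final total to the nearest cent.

1 October 2035 – 20 March 2036: 172 days at 3.2% → $1356000 × 3.2% × 172/366 = $20391.8689
21 March – 24 June 2036: 96 days at 0.9% → $1356000 × 0.9% × 96/366 = $3201.0492
25 June – 30 September 2036: 98 days at 5% → $1356000 × 5% × 98/366 = $18154.0984
Total = $41747.0164

$41747.02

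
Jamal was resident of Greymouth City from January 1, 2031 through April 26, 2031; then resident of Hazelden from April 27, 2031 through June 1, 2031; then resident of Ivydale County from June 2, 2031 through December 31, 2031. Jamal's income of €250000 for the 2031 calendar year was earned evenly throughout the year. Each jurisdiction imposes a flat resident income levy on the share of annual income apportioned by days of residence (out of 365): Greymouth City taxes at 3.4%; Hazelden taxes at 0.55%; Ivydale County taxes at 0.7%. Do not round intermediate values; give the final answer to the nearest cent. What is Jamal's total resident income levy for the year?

Greymouth City, January 1 – April 26, 2031: 116 days → €250000 × 3.4% × 116/365 = €2701.3699
Hazelden, April 27 – June 1, 2031: 36 days → €250000 × 0.55% × 36/365 = €135.6164
Ivydale County, June 2 – December 31, 2031: 213 days → €250000 × 0.7% × 213/365 = €1021.2329
Total = €3858.2192

€3858.22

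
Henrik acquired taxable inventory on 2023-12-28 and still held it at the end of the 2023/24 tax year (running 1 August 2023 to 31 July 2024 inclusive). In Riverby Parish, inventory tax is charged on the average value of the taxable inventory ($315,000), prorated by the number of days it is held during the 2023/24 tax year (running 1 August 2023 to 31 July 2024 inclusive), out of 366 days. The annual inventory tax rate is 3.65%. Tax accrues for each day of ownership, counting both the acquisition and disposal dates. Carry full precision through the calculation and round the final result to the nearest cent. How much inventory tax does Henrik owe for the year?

$6,816.82

Days held (2023-12-28 to 2024-07-31): 217 out of 366
Tax = $315,000 × 3.65% × 217/366 = $6,816.8238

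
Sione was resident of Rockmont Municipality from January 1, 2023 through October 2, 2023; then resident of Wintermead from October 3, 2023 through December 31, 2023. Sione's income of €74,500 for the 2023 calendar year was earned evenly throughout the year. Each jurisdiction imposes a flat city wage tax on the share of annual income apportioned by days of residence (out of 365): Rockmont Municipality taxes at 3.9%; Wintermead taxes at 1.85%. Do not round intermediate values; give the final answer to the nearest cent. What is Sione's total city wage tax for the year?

€2,528.92

Rockmont Municipality, January 1 – October 2, 2023: 275 days → €74,500 × 3.9% × 275/365 = €2,189.0753
Wintermead, October 3 – December 31, 2023: 90 days → €74,500 × 1.85% × 90/365 = €339.8425
Total = €2,528.9178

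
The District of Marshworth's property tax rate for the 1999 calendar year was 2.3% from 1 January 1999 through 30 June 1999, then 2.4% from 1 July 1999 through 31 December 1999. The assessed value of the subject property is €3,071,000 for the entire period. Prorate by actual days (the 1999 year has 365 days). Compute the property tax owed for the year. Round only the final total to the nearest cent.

1 January – 30 June 1999: 181 days at 2.3% → €3,071,000 × 2.3% × 181/365 = €35,026.2274
1 July – 31 December 1999: 184 days at 2.4% → €3,071,000 × 2.4% × 184/365 = €37,154.8932
Total = €72,181.1205

€72,181.12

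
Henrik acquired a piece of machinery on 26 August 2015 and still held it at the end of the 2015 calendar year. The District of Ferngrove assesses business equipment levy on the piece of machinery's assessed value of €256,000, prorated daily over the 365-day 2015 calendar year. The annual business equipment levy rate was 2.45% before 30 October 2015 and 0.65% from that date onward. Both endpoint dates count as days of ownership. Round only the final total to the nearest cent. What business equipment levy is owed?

26 August – 29 October 2015: 65 days at 2.45% → €256,000 × 2.45% × 65/365 = €1,116.9315
30 October – 31 December 2015: 63 days at 0.65% → €256,000 × 0.65% × 63/365 = €287.2110
Total = €1,404.1425

€1,404.14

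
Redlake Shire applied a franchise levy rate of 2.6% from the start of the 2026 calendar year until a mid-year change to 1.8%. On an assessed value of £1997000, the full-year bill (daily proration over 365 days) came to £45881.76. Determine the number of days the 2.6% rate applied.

Let d = days at the first rate; then 365 − d days at the second rate.
£1997000 × [2.6%·d + 1.8%·(365−d)] / 365 = £45881.76
Solving gives d = 227, so the new rate took effect on August 16, 2026.

227 days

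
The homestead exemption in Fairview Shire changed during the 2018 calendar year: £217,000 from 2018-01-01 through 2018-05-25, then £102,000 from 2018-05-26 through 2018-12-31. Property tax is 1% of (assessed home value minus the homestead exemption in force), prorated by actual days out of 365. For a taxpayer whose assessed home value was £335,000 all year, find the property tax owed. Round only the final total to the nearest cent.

2018-01-01 to 2018-05-25: 145 days, exemption £217,000 → (£335,000 − £217,000) × 1% × 145/365 = £468.7671
2018-05-26 to 2018-12-31: 220 days, exemption £102,000 → (£335,000 − £102,000) × 1% × 220/365 = £1,404.3836
Total = £1,873.1507

£1,873.15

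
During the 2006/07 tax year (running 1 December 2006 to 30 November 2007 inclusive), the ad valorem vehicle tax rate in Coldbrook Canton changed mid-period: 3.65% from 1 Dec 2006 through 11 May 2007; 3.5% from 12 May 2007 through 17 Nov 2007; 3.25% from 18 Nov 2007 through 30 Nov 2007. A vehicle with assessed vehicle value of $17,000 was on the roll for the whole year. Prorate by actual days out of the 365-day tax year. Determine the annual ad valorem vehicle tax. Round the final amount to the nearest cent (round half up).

$604.80

1 Dec 2006 – 11 May 2007: 162 days at 3.65% → $17,000 × 3.65% × 162/365 = $275.4000
12 May – 17 Nov 2007: 190 days at 3.5% → $17,000 × 3.5% × 190/365 = $309.7260
18 Nov – 30 Nov 2007: 13 days at 3.25% → $17,000 × 3.25% × 13/365 = $19.6781
Total = $604.8041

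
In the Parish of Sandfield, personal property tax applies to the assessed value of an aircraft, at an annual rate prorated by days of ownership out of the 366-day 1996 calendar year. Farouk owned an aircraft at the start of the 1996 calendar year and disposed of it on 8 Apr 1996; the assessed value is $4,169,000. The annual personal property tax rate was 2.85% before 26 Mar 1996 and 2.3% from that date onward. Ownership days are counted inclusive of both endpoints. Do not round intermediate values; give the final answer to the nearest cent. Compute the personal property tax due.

$31,261.80

1 Jan – 25 Mar 1996: 85 days at 2.85% → $4,169,000 × 2.85% × 85/366 = $27,593.9959
26 Mar – 8 Apr 1996: 14 days at 2.3% → $4,169,000 × 2.3% × 14/366 = $3,667.8087
Total = $31,261.8046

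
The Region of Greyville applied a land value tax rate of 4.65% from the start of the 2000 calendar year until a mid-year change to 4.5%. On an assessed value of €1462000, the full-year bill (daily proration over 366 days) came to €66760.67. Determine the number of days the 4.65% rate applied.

Let d = days at the first rate; then 366 − d days at the second rate.
€1462000 × [4.65%·d + 4.5%·(366−d)] / 366 = €66760.67
Solving gives d = 162, so the new rate took effect on 11 Jun 2000.

162 days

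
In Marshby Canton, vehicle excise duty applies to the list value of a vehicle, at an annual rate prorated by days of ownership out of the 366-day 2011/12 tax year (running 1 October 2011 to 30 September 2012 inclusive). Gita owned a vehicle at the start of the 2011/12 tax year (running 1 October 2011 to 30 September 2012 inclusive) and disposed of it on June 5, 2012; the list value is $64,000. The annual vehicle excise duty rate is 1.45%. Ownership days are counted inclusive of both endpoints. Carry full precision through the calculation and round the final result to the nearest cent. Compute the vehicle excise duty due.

$631.34

Days held (October 1, 2011 – June 5, 2012): 249 out of 366
Tax = $64,000 × 1.45% × 249/366 = $631.3443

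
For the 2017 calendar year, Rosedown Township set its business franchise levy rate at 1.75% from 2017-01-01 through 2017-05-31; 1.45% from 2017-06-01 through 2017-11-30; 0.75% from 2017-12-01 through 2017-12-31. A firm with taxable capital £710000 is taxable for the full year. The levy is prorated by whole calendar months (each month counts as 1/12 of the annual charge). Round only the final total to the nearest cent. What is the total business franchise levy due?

£10768.33

2017-01-01 to 2017-05-31: 5 months at 1.75% → £710000 × 1.75% × 5/12 = £5177.0833
2017-06-01 to 2017-11-30: 6 months at 1.45% → £710000 × 1.45% × 6/12 = £5147.5000
2017-12-01 to 2017-12-31: 1 month at 0.75% → £710000 × 0.75% × 1/12 = £443.7500
Total = £10768.3333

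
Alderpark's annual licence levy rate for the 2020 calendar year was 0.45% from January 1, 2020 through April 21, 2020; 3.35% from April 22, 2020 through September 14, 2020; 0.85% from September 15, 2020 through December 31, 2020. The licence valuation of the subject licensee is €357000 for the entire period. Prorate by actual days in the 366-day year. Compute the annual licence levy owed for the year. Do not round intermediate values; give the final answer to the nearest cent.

January 1 – April 21, 2020: 112 days at 0.45% → €357000 × 0.45% × 112/366 = €491.6066
April 22 – September 14, 2020: 146 days at 3.35% → €357000 × 3.35% × 146/366 = €4770.7295
September 15 – December 31, 2020: 108 days at 0.85% → €357000 × 0.85% × 108/366 = €895.4262
Total = €6157.7623

€6157.76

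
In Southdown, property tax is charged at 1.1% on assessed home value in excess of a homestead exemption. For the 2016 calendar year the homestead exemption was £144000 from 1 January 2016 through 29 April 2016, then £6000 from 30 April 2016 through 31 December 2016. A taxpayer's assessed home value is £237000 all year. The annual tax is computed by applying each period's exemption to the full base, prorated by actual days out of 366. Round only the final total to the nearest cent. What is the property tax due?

£2043.30

1 January – 29 April 2016: 120 days, exemption £144000 → (£237000 − £144000) × 1.1% × 120/366 = £335.4098
30 April – 31 December 2016: 246 days, exemption £6000 → (£237000 − £6000) × 1.1% × 246/366 = £1707.8852
Total = £2043.2951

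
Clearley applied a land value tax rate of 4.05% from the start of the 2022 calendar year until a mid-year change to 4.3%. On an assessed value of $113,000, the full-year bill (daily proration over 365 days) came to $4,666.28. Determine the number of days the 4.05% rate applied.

Let d = days at the first rate; then 365 − d days at the second rate.
$113,000 × [4.05%·d + 4.3%·(365−d)] / 365 = $4,666.28
Solving gives d = 249, so the new rate took effect on 7 Sep 2022.

249 days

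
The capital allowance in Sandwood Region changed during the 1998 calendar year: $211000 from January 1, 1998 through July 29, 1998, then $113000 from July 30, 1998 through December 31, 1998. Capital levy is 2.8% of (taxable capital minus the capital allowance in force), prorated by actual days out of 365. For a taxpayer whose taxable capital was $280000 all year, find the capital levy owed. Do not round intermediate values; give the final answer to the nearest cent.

$3097.26

January 1 – July 29, 1998: 210 days, exemption $211000 → ($280000 − $211000) × 2.8% × 210/365 = $1111.5616
July 30 – December 31, 1998: 155 days, exemption $113000 → ($280000 − $113000) × 2.8% × 155/365 = $1985.6986
Total = $3097.2603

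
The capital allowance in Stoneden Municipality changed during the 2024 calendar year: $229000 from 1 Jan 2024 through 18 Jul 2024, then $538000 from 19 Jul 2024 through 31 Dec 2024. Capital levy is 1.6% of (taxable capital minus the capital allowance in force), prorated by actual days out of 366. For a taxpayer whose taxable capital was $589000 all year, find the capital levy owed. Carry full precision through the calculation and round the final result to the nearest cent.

$3517.64

1 Jan – 18 Jul 2024: 200 days, exemption $229000 → ($589000 − $229000) × 1.6% × 200/366 = $3147.5410
19 Jul – 31 Dec 2024: 166 days, exemption $538000 → ($589000 − $538000) × 1.6% × 166/366 = $370.0984
Total = $3517.6393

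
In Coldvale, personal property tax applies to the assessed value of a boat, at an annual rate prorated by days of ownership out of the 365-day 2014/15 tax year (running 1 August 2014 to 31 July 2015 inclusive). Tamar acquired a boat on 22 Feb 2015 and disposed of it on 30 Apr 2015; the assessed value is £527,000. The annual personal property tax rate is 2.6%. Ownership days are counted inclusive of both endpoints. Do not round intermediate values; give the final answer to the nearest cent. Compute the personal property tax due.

Days held (22 Feb – 30 Apr 2015): 68 out of 365
Tax = £527,000 × 2.6% × 68/365 = £2,552.7014

£2,552.70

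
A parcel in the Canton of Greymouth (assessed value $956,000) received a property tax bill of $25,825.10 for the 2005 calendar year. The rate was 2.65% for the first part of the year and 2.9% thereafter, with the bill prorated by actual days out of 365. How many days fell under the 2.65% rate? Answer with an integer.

Let d = days at the first rate; then 365 − d days at the second rate.
$956,000 × [2.65%·d + 2.9%·(365−d)] / 365 = $25,825.10
Solving gives d = 290, so the new rate took effect on 18 October 2005.

290 days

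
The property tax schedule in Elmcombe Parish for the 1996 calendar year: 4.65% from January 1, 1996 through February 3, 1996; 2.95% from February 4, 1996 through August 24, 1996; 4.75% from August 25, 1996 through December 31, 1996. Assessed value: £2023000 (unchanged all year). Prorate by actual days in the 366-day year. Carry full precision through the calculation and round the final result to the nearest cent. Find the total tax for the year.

£75707.73

January 1 – February 3, 1996: 34 days at 4.65% → £2023000 × 4.65% × 34/366 = £8738.6967
February 4 – August 24, 1996: 203 days at 2.95% → £2023000 × 2.95% × 203/366 = £33100.3702
August 25 – December 31, 1996: 129 days at 4.75% → £2023000 × 4.75% × 129/366 = £33868.6680
Total = £75707.7350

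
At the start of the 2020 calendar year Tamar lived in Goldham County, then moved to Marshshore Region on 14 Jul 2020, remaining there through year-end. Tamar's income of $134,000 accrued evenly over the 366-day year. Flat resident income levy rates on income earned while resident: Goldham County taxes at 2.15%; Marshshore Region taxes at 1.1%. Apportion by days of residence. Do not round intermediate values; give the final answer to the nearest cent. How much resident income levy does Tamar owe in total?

$2,223.63

Goldham County, 1 Jan – 13 Jul 2020: 195 days → $134,000 × 2.15% × 195/366 = $1,534.9590
Marshshore Region, 14 Jul – 31 Dec 2020: 171 days → $134,000 × 1.1% × 171/366 = $688.6721
Total = $2,223.6311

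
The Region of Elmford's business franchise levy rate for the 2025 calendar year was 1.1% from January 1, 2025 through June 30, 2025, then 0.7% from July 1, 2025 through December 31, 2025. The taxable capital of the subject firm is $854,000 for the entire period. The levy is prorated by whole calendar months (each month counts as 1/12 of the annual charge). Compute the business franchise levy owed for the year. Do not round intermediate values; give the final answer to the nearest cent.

$7,686.00

January 1 – June 30, 2025: 6 months at 1.1% → $854,000 × 1.1% × 6/12 = $4,697.0000
July 1 – December 31, 2025: 6 months at 0.7% → $854,000 × 0.7% × 6/12 = $2,989.0000
Total = $7,686.0000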